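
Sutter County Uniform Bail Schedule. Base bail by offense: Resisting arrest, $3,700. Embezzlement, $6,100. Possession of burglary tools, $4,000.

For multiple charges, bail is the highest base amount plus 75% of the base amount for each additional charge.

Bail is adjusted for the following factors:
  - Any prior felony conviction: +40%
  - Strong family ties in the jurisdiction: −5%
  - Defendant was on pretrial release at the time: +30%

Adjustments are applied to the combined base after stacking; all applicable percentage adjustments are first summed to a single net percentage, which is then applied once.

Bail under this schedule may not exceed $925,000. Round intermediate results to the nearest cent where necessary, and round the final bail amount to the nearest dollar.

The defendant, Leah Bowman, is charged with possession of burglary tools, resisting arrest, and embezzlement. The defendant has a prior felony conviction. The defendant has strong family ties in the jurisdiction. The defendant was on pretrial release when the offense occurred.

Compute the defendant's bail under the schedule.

Base amounts from the schedule: possession of burglary tools $4,000; resisting arrest $3,700; embezzlement $6,100.
Stacking rule: highest base plus 75% of each additional charge. Highest is embezzlement at $6,100. Additional: $4,000 × 75% = $3,000; $3,700 × 75% = $2,775. Combined base = $6,100 + $5,775 = $11,875.
Net percentage adjustment: +40% −5% +30% = +65%. $11,875 × 1.65 = $19,593.75.
$19,593.75 is within the $925,000 maximum.
Rounded to the nearest dollar: $19,594.

$19,594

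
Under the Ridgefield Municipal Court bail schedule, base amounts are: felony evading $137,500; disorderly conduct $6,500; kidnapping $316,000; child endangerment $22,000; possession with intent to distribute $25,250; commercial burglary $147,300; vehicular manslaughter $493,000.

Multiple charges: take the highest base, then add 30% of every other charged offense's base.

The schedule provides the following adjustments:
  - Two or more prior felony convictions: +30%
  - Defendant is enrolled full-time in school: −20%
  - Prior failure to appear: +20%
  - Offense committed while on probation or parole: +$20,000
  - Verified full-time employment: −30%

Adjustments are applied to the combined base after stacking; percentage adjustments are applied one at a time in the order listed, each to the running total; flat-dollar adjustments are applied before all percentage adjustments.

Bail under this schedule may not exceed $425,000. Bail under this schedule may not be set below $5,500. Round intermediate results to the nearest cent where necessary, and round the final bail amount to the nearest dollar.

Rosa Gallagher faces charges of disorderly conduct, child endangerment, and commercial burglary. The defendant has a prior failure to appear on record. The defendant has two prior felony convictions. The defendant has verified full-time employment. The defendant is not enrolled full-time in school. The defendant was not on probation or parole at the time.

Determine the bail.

Base amounts from the schedule: disorderly conduct $6,500; child endangerment $22,000; commercial burglary $147,300.
Stacking rule: highest base plus 30% of each additional charge. Highest is commercial burglary at $147,300. Additional: $6,500 × 30% = $1,950; $22,000 × 30% = $6,600. Combined base = $147,300 + $8,550 = $155,850.
Two or more prior felony convictions (+30%): $155,850 × 1.3 = $202,605.
Prior failure to appear (+20%): $202,605 × 1.2 = $243,126.
Verified full-time employment (−30%): $243,126 × 0.7 = $170,188.20.
$170,188.20 is within the $425,000 maximum.
$170,188.20 is at or above the $5,500 minimum.
Rounded to the nearest dollar: $170,188.

$170,188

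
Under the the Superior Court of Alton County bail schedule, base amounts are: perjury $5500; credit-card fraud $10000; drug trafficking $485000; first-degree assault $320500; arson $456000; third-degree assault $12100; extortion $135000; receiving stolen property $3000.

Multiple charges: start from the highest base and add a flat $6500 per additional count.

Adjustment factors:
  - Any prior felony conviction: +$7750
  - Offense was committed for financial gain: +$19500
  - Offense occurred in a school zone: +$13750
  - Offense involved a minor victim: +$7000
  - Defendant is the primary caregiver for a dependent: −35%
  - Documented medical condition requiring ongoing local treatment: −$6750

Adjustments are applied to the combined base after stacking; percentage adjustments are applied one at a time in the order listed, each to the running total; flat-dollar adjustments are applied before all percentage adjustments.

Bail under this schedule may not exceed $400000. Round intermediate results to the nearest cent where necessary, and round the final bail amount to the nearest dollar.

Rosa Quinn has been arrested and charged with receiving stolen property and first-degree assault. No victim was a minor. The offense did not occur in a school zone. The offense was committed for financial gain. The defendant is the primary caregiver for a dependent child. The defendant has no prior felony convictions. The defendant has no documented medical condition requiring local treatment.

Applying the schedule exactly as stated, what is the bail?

$225225

Base amounts from the schedule: receiving stolen property $3000; first-degree assault $320500.
Stacking rule: highest base plus $6500 per additional charge. Highest is first-degree assault at $320500; 1 additional charge → +$6500. Combined base = $327000.
Offense was committed for financial gain (+$19500 flat): $327000 + $19500 = $346500.
Defendant is the primary caregiver for a dependent (−35%): $346500 × 0.65 = $225225.
$225225 is within the $400000 maximum.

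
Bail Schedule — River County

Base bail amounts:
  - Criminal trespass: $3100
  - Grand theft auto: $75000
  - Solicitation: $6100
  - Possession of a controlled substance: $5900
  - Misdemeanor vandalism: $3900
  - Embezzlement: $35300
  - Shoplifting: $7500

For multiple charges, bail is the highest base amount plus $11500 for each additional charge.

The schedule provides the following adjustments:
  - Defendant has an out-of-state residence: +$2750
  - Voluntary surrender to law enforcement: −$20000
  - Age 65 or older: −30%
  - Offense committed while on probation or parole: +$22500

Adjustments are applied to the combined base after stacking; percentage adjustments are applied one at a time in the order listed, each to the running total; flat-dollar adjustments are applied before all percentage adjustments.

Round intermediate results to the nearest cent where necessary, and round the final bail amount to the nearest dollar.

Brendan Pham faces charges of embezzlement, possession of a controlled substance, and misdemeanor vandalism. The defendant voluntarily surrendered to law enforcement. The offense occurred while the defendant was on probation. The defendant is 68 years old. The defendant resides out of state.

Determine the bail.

$44485

Base amounts from the schedule: embezzlement $35300; possession of a controlled substance $5900; misdemeanor vandalism $3900.
Stacking rule: highest base plus $11500 per additional charge. Highest is embezzlement at $35300; 2 additional charges → +$23000. Combined base = $58300.
Defendant has an out-of-state residence (+$2750 flat): $58300 + $2750 = $61050.
Voluntary surrender to law enforcement (−$20000 flat): $61050 − $20000 = $41050.
Offense committed while on probation or parole (+$22500 flat): $41050 + $22500 = $63550.
Age 65 or older (−30%): $63550 × 0.7 = $44485.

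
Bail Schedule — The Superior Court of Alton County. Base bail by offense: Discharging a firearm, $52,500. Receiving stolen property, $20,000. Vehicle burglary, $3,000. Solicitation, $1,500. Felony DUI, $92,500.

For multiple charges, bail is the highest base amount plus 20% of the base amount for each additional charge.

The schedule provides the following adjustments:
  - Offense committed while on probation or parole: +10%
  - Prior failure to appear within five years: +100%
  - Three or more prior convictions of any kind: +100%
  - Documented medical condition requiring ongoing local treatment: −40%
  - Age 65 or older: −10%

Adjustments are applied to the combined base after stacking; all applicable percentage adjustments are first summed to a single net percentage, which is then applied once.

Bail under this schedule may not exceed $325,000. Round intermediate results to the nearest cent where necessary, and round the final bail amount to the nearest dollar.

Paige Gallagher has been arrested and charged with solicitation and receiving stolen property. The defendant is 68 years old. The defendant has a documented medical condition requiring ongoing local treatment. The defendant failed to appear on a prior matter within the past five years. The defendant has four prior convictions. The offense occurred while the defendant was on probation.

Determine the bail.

$52,780

Base amounts from the schedule: solicitation $1,500; receiving stolen property $20,000.
Stacking rule: highest base plus 20% of each additional charge. Highest is receiving stolen property at $20,000. Additional: $1,500 × 20% = $300. Combined base = $20,000 + $300 = $20,300.
Net percentage adjustment: +10% +100% +100% −40% −10% = +160%. $20,300 × 2.6 = $52,780.
$52,780 is within the $325,000 maximum.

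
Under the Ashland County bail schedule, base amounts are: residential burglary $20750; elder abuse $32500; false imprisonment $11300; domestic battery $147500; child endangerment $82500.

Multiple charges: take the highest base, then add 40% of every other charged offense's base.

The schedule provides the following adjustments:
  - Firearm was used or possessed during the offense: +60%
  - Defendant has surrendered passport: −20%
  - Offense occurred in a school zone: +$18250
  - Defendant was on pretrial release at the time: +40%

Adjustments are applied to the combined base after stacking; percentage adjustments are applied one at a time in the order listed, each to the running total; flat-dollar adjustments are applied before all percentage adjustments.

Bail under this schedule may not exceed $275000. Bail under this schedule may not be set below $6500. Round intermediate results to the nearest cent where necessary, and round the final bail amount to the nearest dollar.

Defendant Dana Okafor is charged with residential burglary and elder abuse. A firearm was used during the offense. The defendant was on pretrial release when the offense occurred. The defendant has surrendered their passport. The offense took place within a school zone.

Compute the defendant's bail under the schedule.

$105818

Base amounts from the schedule: residential burglary $20750; elder abuse $32500.
Stacking rule: highest base plus 40% of each additional charge. Highest is elder abuse at $32500. Additional: $20750 × 40% = $8300. Combined base = $32500 + $8300 = $40800.
Offense occurred in a school zone (+$18250 flat): $40800 + $18250 = $59050.
Firearm was used or possessed during the offense (+60%): $59050 × 1.6 = $94480.
Defendant has surrendered passport (−20%): $94480 × 0.8 = $75584.
Defendant was on pretrial release at the time (+40%): $75584 × 1.4 = $105817.60.
$105817.60 is within the $275000 maximum.
$105817.60 is at or above the $6500 minimum.
Rounded to the nearest dollar: $105818.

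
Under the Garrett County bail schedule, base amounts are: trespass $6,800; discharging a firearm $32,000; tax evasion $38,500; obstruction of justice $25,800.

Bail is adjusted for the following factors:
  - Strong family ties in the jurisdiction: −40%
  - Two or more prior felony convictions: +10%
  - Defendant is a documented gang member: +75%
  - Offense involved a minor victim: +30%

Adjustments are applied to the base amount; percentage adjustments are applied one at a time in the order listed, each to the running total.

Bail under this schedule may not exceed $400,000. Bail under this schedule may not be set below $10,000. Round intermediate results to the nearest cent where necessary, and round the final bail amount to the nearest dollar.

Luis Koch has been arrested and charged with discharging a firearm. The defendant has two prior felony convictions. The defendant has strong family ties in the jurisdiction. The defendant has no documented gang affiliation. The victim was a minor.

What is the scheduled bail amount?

Base amounts from the schedule: discharging a firearm $32,000.
Single charge. Combined base = $32,000.
Strong family ties in the jurisdiction (−40%): $32,000 × 0.6 = $19,200.
Two or more prior felony convictions (+10%): $19,200 × 1.1 = $21,120.
Offense involved a minor victim (+30%): $21,120 × 1.3 = $27,456.
$27,456 is within the $400,000 maximum.
$27,456 is at or above the $10,000 minimum.

$27,456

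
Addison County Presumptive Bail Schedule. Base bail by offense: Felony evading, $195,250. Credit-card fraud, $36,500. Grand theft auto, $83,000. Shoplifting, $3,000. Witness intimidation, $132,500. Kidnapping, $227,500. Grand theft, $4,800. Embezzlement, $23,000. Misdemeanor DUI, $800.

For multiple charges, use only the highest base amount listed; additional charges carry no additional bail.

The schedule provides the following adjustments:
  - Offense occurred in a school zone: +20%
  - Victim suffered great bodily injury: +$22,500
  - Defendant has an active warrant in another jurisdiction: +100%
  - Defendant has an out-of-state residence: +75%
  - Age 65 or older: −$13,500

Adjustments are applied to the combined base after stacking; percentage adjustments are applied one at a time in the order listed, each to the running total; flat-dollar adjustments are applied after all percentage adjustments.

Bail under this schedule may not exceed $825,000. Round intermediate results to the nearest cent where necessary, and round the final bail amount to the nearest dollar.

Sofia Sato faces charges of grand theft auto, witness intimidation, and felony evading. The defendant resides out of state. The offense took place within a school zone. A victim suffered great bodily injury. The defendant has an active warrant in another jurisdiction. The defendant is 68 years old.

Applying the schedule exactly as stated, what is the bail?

Base amounts from the schedule: grand theft auto $83,000; witness intimidation $132,500; felony evading $195,250.
Stacking rule: use the highest base only. Highest is felony evading at $195,250. Combined base = $195,250.
Offense occurred in a school zone (+20%): $195,250 × 1.2 = $234,300.
Defendant has an active warrant in another jurisdiction (+100%): $234,300 × 2 = $468,600.
Defendant has an out-of-state residence (+75%): $468,600 × 1.75 = $820,050.
Victim suffered great bodily injury (+$22,500 flat): $820,050 + $22,500 = $842,550.
Age 65 or older (−$13,500 flat): $842,550 − $13,500 = $829,050.
Result $829,050 exceeds the maximum of $825,000; bail is capped at $825,000.

$825,000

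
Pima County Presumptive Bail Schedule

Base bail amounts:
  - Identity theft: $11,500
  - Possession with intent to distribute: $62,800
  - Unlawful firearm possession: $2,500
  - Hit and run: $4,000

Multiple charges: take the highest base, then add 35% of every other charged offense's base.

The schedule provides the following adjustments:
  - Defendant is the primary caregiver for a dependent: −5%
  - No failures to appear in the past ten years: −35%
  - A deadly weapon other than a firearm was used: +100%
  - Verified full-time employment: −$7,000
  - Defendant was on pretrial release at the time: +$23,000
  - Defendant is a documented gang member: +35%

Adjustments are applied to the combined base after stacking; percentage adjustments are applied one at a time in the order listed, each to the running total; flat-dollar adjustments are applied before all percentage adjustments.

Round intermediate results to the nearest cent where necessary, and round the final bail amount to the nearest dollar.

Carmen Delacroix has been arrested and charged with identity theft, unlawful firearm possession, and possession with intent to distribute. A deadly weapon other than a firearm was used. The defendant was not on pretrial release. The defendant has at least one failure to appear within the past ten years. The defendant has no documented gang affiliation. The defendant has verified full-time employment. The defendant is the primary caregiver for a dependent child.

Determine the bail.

Base amounts from the schedule: identity theft $11,500; unlawful firearm possession $2,500; possession with intent to distribute $62,800.
Stacking rule: highest base plus 35% of each additional charge. Highest is possession with intent to distribute at $62,800. Additional: $11,500 × 35% = $4,025; $2,500 × 35% = $875. Combined base = $62,800 + $4,900 = $67,700.
Verified full-time employment (−$7,000 flat): $67,700 − $7,000 = $60,700.
Defendant is the primary caregiver for a dependent (−5%): $60,700 × 0.95 = $57,665.
A deadly weapon other than a firearm was used (+100%): $57,665 × 2 = $115,330.

$115,330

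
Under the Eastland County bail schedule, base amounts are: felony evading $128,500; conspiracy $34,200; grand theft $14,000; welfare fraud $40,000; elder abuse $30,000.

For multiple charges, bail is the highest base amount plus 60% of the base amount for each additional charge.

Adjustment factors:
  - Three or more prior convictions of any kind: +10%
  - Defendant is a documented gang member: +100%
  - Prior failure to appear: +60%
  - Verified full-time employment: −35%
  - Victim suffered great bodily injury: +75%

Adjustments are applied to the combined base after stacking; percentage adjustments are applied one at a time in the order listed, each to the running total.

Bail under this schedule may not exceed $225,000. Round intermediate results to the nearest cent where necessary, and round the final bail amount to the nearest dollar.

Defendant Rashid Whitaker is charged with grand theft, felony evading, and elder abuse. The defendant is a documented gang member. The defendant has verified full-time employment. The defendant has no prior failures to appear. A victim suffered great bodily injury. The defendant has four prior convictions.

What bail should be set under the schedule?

$225,000

Base amounts from the schedule: grand theft $14,000; felony evading $128,500; elder abuse $30,000.
Stacking rule: highest base plus 60% of each additional charge. Highest is felony evading at $128,500. Additional: $14,000 × 60% = $8,400; $30,000 × 60% = $18,000. Combined base = $128,500 + $26,400 = $154,900.
Three or more prior convictions of any kind (+10%): $154,900 × 1.1 = $170,390.
Defendant is a documented gang member (+100%): $170,390 × 2 = $340,780.
Verified full-time employment (−35%): $340,780 × 0.65 = $221,507.
Victim suffered great bodily injury (+75%): $221,507 × 1.75 = $387,637.25.
Result $387,637.25 exceeds the maximum of $225,000; bail is capped at $225,000.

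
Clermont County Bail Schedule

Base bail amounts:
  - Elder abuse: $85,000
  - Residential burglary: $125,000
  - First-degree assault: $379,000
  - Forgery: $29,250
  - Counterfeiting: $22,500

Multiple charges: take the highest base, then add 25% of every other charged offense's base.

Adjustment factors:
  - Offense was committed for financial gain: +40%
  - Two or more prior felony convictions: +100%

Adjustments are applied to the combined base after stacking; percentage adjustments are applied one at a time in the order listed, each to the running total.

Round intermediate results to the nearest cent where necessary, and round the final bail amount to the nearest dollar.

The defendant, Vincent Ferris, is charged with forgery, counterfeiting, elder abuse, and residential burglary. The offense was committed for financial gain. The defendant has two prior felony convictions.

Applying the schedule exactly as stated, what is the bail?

$445,725

Base amounts from the schedule: forgery $29,250; counterfeiting $22,500; elder abuse $85,000; residential burglary $125,000.
Stacking rule: highest base plus 25% of each additional charge. Highest is residential burglary at $125,000. Additional: $29,250 × 25% = $7,312.50; $22,500 × 25% = $5,625; $85,000 × 25% = $21,250. Combined base = $125,000 + $34,187.50 = $159,187.50.
Offense was committed for financial gain (+40%): $159,187.50 × 1.4 = $222,862.50.
Two or more prior felony convictions (+100%): $222,862.50 × 2 = $445,725.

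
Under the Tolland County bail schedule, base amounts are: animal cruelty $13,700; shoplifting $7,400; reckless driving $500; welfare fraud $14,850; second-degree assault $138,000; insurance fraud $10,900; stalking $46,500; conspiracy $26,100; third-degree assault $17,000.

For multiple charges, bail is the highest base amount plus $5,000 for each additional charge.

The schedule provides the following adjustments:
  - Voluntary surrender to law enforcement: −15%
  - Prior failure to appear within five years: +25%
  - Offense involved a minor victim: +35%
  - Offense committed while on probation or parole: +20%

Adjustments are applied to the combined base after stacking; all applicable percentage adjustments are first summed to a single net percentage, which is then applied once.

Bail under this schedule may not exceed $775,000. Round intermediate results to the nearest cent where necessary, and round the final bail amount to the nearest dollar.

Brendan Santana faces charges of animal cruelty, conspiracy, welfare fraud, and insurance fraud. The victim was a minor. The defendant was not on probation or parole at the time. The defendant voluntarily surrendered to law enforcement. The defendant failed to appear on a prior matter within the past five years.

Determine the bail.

$59,595

Base amounts from the schedule: animal cruelty $13,700; conspiracy $26,100; welfare fraud $14,850; insurance fraud $10,900.
Stacking rule: highest base plus $5,000 per additional charge. Highest is conspiracy at $26,100; 3 additional charges → +$15,000. Combined base = $41,100.
Net percentage adjustment: −15% +25% +35% = +45%. $41,100 × 1.45 = $59,595.
$59,595 is within the $775,000 maximum.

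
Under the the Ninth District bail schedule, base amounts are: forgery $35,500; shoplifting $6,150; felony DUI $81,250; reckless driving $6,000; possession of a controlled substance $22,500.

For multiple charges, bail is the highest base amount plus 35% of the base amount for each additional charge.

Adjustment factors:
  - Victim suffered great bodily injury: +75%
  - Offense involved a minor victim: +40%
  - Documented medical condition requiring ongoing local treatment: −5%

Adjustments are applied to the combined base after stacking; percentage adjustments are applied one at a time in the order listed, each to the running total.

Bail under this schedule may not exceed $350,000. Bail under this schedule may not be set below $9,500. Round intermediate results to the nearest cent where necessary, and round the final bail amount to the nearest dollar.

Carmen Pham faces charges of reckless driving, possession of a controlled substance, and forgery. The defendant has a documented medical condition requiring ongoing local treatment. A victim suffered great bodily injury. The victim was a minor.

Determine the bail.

Base amounts from the schedule: reckless driving $6,000; possession of a controlled substance $22,500; forgery $35,500.
Stacking rule: highest base plus 35% of each additional charge. Highest is forgery at $35,500. Additional: $6,000 × 35% = $2,100; $22,500 × 35% = $7,875. Combined base = $35,500 + $9,975 = $45,475.
Victim suffered great bodily injury (+75%): $45,475 × 1.75 = $79,581.25.
Offense involved a minor victim (+40%): $79,581.25 × 1.4 = $111,413.75.
Documented medical condition requiring ongoing local treatment (−5%): $111,413.75 × 0.95 = $105,843.06.
$105,843.06 is within the $350,000 maximum.
$105,843.06 is at or above the $9,500 minimum.
Rounded to the nearest dollar: $105,843.

$105,843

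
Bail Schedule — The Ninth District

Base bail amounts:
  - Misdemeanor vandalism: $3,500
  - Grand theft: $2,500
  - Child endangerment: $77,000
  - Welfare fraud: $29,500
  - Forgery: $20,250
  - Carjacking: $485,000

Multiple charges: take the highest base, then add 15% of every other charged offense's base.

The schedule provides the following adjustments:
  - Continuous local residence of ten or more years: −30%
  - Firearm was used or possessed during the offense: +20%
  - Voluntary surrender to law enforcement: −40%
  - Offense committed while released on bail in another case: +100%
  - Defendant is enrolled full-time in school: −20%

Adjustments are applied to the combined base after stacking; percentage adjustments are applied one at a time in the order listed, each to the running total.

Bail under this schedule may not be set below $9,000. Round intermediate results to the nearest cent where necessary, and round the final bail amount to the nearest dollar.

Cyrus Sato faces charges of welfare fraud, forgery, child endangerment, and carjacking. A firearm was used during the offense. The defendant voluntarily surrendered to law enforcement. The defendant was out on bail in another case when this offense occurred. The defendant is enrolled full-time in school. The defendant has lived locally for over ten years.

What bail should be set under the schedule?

$406,436

Base amounts from the schedule: welfare fraud $29,500; forgery $20,250; child endangerment $77,000; carjacking $485,000.
Stacking rule: highest base plus 15% of each additional charge. Highest is carjacking at $485,000. Additional: $29,500 × 15% = $4,425; $20,250 × 15% = $3,037.50; $77,000 × 15% = $11,550. Combined base = $485,000 + $19,012.50 = $504,012.50.
Continuous local residence of ten or more years (−30%): $504,012.50 × 0.7 = $352,808.75.
Firearm was used or possessed during the offense (+20%): $352,808.75 × 1.2 = $423,370.50.
Voluntary surrender to law enforcement (−40%): $423,370.50 × 0.6 = $254,022.30.
Offense committed while released on bail in another case (+100%): $254,022.30 × 2 = $508,044.60.
Defendant is enrolled full-time in school (−20%): $508,044.60 × 0.8 = $406,435.68.
$406,435.68 is at or above the $9,000 minimum.
Rounded to the nearest dollar: $406,436.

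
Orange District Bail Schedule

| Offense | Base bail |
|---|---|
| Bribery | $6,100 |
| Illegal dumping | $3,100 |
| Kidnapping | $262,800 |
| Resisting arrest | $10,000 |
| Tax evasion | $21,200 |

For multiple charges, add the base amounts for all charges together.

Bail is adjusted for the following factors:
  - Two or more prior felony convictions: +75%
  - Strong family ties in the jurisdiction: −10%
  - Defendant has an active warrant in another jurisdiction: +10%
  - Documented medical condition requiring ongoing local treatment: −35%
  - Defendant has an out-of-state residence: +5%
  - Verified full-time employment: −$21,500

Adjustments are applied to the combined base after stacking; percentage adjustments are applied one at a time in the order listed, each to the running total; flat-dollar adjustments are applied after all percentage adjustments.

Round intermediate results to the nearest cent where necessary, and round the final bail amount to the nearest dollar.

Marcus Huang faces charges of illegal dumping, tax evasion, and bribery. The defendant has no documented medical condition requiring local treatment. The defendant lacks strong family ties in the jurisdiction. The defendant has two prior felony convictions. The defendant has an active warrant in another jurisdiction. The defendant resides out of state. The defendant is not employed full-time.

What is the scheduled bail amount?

Base amounts from the schedule: illegal dumping $3,100; tax evasion $21,200; bribery $6,100.
Stacking rule: sum of all bases. $3,100 + $21,200 + $6,100 = $30,400.
Two or more prior felony convictions (+75%): $30,400 × 1.75 = $53,200.
Defendant has an active warrant in another jurisdiction (+10%): $53,200 × 1.1 = $58,520.
Defendant has an out-of-state residence (+5%): $58,520 × 1.05 = $61,446.

$61,446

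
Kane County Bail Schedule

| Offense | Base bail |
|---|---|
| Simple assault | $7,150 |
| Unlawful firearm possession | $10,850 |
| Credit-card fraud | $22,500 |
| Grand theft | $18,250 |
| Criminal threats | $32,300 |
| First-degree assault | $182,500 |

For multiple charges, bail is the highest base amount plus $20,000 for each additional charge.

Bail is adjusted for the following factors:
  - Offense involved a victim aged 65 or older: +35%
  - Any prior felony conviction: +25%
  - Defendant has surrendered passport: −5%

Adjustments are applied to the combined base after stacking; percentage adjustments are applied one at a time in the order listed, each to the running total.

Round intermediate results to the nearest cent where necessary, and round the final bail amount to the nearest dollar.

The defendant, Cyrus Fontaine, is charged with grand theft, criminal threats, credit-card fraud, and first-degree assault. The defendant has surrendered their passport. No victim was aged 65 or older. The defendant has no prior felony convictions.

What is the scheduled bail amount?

Base amounts from the schedule: grand theft $18,250; criminal threats $32,300; credit-card fraud $22,500; first-degree assault $182,500.
Stacking rule: highest base plus $20,000 per additional charge. Highest is first-degree assault at $182,500; 3 additional charges → +$60,000. Combined base = $242,500.
Defendant has surrendered passport (−5%): $242,500 × 0.95 = $230,375.

$230,375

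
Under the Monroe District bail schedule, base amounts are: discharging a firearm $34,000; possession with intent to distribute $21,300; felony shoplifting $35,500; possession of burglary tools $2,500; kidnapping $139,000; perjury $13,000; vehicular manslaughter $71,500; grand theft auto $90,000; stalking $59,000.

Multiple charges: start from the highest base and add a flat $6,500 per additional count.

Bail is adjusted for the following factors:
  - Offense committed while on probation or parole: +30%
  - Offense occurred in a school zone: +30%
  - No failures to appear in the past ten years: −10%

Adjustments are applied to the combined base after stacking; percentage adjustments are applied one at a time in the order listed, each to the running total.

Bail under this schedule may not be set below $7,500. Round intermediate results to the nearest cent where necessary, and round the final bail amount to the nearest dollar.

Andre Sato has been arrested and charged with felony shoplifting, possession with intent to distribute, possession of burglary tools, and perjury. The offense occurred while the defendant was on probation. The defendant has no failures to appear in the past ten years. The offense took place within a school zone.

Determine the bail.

Base amounts from the schedule: felony shoplifting $35,500; possession with intent to distribute $21,300; possession of burglary tools $2,500; perjury $13,000.
Stacking rule: highest base plus $6,500 per additional charge. Highest is felony shoplifting at $35,500; 3 additional charges → +$19,500. Combined base = $55,000.
Offense committed while on probation or parole (+30%): $55,000 × 1.3 = $71,500.
Offense occurred in a school zone (+30%): $71,500 × 1.3 = $92,950.
No failures to appear in the past ten years (−10%): $92,950 × 0.9 = $83,655.
$83,655 is at or above the $7,500 minimum.

$83,655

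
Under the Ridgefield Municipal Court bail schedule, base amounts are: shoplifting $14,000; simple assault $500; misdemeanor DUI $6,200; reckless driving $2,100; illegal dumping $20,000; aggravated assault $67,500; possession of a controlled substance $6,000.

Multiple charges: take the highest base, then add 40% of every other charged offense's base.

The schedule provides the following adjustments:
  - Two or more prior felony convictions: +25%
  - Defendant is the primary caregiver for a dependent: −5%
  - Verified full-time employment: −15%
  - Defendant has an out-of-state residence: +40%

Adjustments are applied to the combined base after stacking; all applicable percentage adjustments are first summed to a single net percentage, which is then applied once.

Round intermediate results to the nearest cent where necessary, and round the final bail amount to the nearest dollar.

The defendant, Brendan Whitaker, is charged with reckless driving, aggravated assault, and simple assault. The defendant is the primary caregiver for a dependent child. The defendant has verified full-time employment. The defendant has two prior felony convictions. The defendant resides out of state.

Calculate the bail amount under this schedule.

$99,383

Base amounts from the schedule: reckless driving $2,100; aggravated assault $67,500; simple assault $500.
Stacking rule: highest base plus 40% of each additional charge. Highest is aggravated assault at $67,500. Additional: $2,100 × 40% = $840; $500 × 40% = $200. Combined base = $67,500 + $1,040 = $68,540.
Net percentage adjustment: +25% −5% −15% +40% = +45%. $68,540 × 1.45 = $99,383.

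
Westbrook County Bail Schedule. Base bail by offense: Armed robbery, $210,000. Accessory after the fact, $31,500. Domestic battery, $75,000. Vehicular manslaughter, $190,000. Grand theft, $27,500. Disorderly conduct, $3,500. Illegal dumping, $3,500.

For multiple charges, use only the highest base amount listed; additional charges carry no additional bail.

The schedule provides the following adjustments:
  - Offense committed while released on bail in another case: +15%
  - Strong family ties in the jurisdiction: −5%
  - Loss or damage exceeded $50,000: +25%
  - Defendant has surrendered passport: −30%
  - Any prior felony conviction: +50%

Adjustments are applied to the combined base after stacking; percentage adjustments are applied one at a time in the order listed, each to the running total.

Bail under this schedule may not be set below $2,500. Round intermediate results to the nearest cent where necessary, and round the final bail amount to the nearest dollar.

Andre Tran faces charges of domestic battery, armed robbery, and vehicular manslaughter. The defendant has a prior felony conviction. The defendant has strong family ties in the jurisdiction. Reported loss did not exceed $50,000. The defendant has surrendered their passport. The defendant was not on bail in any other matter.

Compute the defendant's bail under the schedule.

Base amounts from the schedule: domestic battery $75,000; armed robbery $210,000; vehicular manslaughter $190,000.
Stacking rule: use the highest base only. Highest is armed robbery at $210,000. Combined base = $210,000.
Strong family ties in the jurisdiction (−5%): $210,000 × 0.95 = $199,500.
Defendant has surrendered passport (−30%): $199,500 × 0.7 = $139,650.
Any prior felony conviction (+50%): $139,650 × 1.5 = $209,475.
$209,475 is at or above the $2,500 minimum.

$209,475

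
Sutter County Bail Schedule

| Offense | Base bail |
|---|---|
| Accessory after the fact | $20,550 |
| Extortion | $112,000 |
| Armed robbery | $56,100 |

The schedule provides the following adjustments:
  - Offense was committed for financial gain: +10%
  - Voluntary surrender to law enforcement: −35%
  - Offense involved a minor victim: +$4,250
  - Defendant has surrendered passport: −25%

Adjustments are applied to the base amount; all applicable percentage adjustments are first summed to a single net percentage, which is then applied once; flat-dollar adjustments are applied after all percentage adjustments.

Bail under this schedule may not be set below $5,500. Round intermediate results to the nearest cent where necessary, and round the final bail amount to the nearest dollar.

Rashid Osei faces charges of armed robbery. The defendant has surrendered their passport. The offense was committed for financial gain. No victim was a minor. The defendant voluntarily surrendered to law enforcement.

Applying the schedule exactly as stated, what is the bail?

$28,050

Base amounts from the schedule: armed robbery $56,100.
Single charge. Combined base = $56,100.
Net percentage adjustment: +10% −35% −25% = −50%. $56,100 × 0.5 = $28,050.
$28,050 is at or above the $5,500 minimum.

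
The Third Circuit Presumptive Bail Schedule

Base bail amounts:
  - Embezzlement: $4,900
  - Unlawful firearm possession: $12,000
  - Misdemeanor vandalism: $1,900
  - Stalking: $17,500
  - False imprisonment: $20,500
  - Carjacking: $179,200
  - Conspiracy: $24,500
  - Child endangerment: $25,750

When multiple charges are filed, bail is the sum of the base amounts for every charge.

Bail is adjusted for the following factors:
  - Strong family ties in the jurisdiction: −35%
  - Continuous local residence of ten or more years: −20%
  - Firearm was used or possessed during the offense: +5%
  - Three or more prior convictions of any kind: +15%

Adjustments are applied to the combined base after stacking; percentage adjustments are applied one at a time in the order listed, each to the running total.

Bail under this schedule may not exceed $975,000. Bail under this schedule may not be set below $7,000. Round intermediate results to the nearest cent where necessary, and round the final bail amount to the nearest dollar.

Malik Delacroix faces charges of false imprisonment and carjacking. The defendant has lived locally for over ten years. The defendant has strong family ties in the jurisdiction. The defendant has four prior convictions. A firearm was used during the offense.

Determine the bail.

$125,392

Base amounts from the schedule: false imprisonment $20,500; carjacking $179,200.
Stacking rule: sum of all bases. $20,500 + $179,200 = $199,700.
Strong family ties in the jurisdiction (−35%): $199,700 × 0.65 = $129,805.
Continuous local residence of ten or more years (−20%): $129,805 × 0.8 = $103,844.
Firearm was used or possessed during the offense (+5%): $103,844 × 1.05 = $109,036.20.
Three or more prior convictions of any kind (+15%): $109,036.20 × 1.15 = $125,391.63.
$125,391.63 is within the $975,000 maximum.
$125,391.63 is at or above the $7,000 minimum.
Rounded to the nearest dollar: $125,392.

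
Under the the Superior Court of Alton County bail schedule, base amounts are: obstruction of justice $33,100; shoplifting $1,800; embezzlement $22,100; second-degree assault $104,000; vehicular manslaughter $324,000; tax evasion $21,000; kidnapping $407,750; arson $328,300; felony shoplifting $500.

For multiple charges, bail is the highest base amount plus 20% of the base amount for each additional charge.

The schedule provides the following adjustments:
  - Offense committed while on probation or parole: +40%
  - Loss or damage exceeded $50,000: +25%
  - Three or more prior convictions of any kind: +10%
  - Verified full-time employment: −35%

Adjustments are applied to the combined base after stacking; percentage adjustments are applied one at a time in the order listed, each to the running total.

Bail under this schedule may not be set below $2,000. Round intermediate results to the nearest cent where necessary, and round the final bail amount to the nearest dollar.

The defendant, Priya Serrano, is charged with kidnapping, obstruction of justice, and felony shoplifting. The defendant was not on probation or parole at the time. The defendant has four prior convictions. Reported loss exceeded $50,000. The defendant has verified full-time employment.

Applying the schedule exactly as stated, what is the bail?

$370,433

Base amounts from the schedule: kidnapping $407,750; obstruction of justice $33,100; felony shoplifting $500.
Stacking rule: highest base plus 20% of each additional charge. Highest is kidnapping at $407,750. Additional: $33,100 × 20% = $6,620; $500 × 20% = $100. Combined base = $407,750 + $6,720 = $414,470.
Loss or damage exceeded $50,000 (+25%): $414,470 × 1.25 = $518,087.50.
Three or more prior convictions of any kind (+10%): $518,087.50 × 1.1 = $569,896.25.
Verified full-time employment (−35%): $569,896.25 × 0.65 = $370,432.56.
$370,432.56 is at or above the $2,000 minimum.
Rounded to the nearest dollar: $370,433.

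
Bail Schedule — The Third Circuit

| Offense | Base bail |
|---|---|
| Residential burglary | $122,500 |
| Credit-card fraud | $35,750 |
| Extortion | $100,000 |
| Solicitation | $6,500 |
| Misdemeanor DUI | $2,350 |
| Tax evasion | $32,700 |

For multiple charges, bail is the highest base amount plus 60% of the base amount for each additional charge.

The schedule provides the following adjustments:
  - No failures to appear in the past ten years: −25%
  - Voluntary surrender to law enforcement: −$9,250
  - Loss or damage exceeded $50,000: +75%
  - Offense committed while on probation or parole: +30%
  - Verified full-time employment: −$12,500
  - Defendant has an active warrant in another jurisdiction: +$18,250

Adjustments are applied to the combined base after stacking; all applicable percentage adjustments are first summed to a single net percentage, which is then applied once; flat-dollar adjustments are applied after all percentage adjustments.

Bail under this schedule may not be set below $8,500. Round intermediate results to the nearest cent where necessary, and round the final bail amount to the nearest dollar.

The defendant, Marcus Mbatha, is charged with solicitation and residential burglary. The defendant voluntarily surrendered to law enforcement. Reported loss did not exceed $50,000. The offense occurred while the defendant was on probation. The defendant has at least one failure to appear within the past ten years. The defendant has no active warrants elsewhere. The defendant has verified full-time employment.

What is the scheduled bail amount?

$142,570

Base amounts from the schedule: solicitation $6,500; residential burglary $122,500.
Stacking rule: highest base plus 60% of each additional charge. Highest is residential burglary at $122,500. Additional: $6,500 × 60% = $3,900. Combined base = $122,500 + $3,900 = $126,400.
Offense committed while on probation or parole (+30%): $126,400 × 1.3 = $164,320.
Voluntary surrender to law enforcement (−$9,250 flat): $164,320 − $9,250 = $155,070.
Verified full-time employment (−$12,500 flat): $155,070 − $12,500 = $142,570.
$142,570 is at or above the $8,500 minimum.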